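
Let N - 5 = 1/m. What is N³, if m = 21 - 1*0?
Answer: 1191016/9261 ≈ 128.61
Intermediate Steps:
m = 21 (m = 21 + 0 = 21)
N = 106/21 (N = 5 + 1/21 = 106/21 ≈ 5.0476)
N³ = (106/21)³ = 1191016/9261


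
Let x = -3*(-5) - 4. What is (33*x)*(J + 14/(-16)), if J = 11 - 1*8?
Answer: 6171/8 ≈ 771.38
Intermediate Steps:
J = 3 (J = 11 - 8 = 3)
x = 11 (x = 15 - 4 = 11)
(33*x)*(J + 14/(-16)) = (33*11)*(3 + 14/(-16)) = 363*(3 + 14*(-1/16)) = 363*(3 - 7/8) = 363*(17/8) = 6171/8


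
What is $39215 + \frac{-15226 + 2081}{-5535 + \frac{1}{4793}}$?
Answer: $\frac{1040407699595}{26529254} \approx 39217.0$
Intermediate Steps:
$39215 + \frac{-15226 + 2081}{-5535 + \frac{1}{4793}} = 39215 - \frac{13145}{-5535 + \frac{1}{4793}} = 39215 - \frac{13145}{- \frac{26529254}{4793}} = 39215 - - \frac{63003985}{26529254} = 39215 + \frac{63003985}{26529254} = \frac{1040407699595}{26529254}$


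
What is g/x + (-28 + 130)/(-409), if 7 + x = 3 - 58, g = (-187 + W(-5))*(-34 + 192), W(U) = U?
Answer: 6200550/12679 ≈ 489.04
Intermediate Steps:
g = -30336 (g = (-187 - 5)*(-34 + 192) = -192*158 = -30336)
x = -62 (x = -7 + (3 - 58) = -7 - 55 = -62)
g/x + (-28 + 130)/(-409) = -30336/(-62) + (-28 + 130)/(-409) = -30336*(-1/62) + 102*(-1/409) = 15168/31 - 102/409 = 6200550/12679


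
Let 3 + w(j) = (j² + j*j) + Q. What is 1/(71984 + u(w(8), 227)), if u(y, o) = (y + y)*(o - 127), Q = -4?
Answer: 1/96184 ≈ 1.0397e-5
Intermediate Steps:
w(j) = -7 + 2*j² (w(j) = -3 + ((j² + j*j) - 4) = -3 + ((j² + j²) - 4) = -3 + (2*j² - 4) = -3 + (-4 + 2*j²) = -7 + 2*j²)
u(y, o) = 2*y*(-127 + o) (u(y, o) = (2*y)*(-127 + o) = 2*y*(-127 + o))
1/(71984 + u(w(8), 227)) = 1/(71984 + 2*(-7 + 2*8²)*(-127 + 227)) = 1/(71984 + 2*(-7 + 2*64)*100) = 1/(71984 + 2*(-7 + 128)*100) = 1/(71984 + 2*121*100) = 1/(71984 + 24200) = 1/96184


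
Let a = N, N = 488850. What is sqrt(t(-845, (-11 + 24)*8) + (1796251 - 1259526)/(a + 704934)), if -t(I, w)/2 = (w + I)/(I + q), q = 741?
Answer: I*sqrt(4916807420862)/596892 ≈ 3.7149*I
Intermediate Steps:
a = 488850
t(I, w) = -2*(I + w)/(741 + I) (t(I, w) = -2*(w + I)/(I + 741) = -2*(I + w)/(741 + I))
sqrt(t(-845, (-11 + 24)*8) + (1796251 - 1259526)/(a + 704934)) = sqrt(2*(-1*(-845) - (-11 + 24)*8)/(741 - 845) + (1796251 - 1259526)/(488850 + 704934)) = sqrt(2*(845 - 13*8)/(-104) + 536725/1193784) = sqrt(2*(-1/104)*(845 - 1*104) + 536725*(1/1193784)) = sqrt(2*(-1/104)*(845 - 104) + 536725/1193784) = sqrt(2*(-1/104)*741 + 536725/1193784) = sqrt(-57/4 + 536725/1193784) = sqrt(-16474697/1193784) = I*sqrt(4916807420862)/596892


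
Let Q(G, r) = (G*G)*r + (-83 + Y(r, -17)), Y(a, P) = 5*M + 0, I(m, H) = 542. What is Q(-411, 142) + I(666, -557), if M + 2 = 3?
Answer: 23987246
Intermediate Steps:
M = 1 (M = -2 + 3 = 1)
Y(a, P) = 5 (Y(a, P) = 5*1 + 0 = 5 + 0 = 5)
Q(G, r) = -78 + r*G² (Q(G, r) = (G*G)*r + (-83 + 5) = G²*r - 78 = r*G² - 78 = -78 + r*G²)
Q(-411, 142) + I(666, -557) = (-78 + 142*(-411)²) + 542 = (-78 + 142*168921) + 542 = (-78 + 23986782) + 542 = 23986704 + 542 = 23987246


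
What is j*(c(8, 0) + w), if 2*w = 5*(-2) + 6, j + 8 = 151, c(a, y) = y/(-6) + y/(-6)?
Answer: -286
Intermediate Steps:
c(a, y) = -y/3 (c(a, y) = y*(-1/6) + y*(-1/6) = -y/6 - y/6 = -y/3)
j = 143 (j = -8 + 151 = 143)
w = -2 (w = (5*(-2) + 6)/2 = (-10 + 6)/2 = (1/2)*(-4) = -2)
j*(c(8, 0) + w) = 143*(-1/3*0 - 2) = 143*(0 - 2) = 143*(-2) = -286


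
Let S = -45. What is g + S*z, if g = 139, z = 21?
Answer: -806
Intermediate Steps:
g + S*z = 139 - 45*21 = 139 - 945 = -806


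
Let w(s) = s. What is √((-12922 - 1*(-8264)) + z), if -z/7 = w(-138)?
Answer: 2*I*√923 ≈ 60.762*I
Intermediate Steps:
z = 966 (z = -7*(-138) = 966)
√((-12922 - 1*(-8264)) + z) = √((-12922 - 1*(-8264)) + 966) = √((-12922 + 8264) + 966) = √(-4658 + 966) = √(-3692) = 2*I*√923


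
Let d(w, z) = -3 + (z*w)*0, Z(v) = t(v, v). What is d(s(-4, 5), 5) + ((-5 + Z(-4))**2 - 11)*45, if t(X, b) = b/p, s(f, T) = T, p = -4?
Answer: 222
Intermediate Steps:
t(X, b) = -b/4 (t(X, b) = b/(-4) = b*(-1/4) = -b/4)
Z(v) = -v/4
d(w, z) = -3 (d(w, z) = -3 + (w*z)*0 = -3 + 0 = -3)
d(s(-4, 5), 5) + ((-5 + Z(-4))**2 - 11)*45 = -3 + ((-5 - 1/4*(-4))**2 - 11)*45 = -3 + ((-5 + 1)**2 - 11)*45 = -3 + ((-4)**2 - 11)*45 = -3 + (16 - 11)*45 = -3 + 5*45 = -3 + 225 = 222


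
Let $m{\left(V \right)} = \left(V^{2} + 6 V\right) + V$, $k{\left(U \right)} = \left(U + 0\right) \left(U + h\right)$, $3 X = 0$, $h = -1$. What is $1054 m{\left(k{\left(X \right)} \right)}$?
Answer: $0$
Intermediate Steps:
$X = 0$ ($X = \frac{1}{3} \cdot 0 = 0$)
$k{\left(U \right)} = U \left(-1 + U\right)$ ($k{\left(U \right)} = \left(U + 0\right) \left(U - 1\right) = U \left(-1 + U\right)$)
$m{\left(V \right)} = V^{2} + 7 V$
$1054 m{\left(k{\left(X \right)} \right)} = 1054 \cdot 0 \left(-1 + 0\right) \left(7 + 0 \left(-1 + 0\right)\right) = 1054 \cdot 0 \left(-1\right) \left(7 + 0 \left(-1\right)\right) = 1054 \cdot 0 \left(7 + 0\right) = 1054 \cdot 0 \cdot 7 = 1054 \cdot 0 = 0$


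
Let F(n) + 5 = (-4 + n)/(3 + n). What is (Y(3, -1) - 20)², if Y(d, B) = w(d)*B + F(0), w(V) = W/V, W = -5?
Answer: 5476/9 ≈ 608.44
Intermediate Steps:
F(n) = -5 + (-4 + n)/(3 + n)
w(V) = -5/V
Y(d, B) = -19/3 - 5*B/d (Y(d, B) = (-5/d)*B + (-19 - 4*0)/(3 + 0) = -5*B/d + (-19 + 0)/3 = -5*B/d + (⅓)*(-19) = -5*B/d - 19/3 = -19/3 - 5*B/d)
(Y(3, -1) - 20)² = ((-19/3 - 5*(-1)/3) - 20)² = ((-19/3 - 5*(-1)*⅓) - 20)² = ((-19/3 + 5/3) - 20)² = (-14/3 - 20)² = (-74/3)² = 5476/9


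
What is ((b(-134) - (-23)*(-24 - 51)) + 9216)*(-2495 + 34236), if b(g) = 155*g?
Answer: -421488739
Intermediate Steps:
((b(-134) - (-23)*(-24 - 51)) + 9216)*(-2495 + 34236) = ((155*(-134) - (-23)*(-24 - 51)) + 9216)*(-2495 + 34236) = ((-20770 - (-23)*(-75)) + 9216)*31741 = ((-20770 - 1*1725) + 9216)*31741 = ((-20770 - 1725) + 9216)*31741 = (-22495 + 9216)*31741 = -13279*31741 = -421488739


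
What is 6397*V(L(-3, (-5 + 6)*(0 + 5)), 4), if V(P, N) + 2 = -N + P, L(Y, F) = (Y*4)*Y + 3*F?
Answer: 287865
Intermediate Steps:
L(Y, F) = 3*F + 4*Y**2 (L(Y, F) = (4*Y)*Y + 3*F = 4*Y**2 + 3*F = 3*F + 4*Y**2)
V(P, N) = -2 + P - N (V(P, N) = -2 + (-N + P) = -2 + (P - N) = -2 + P - N)
6397*V(L(-3, (-5 + 6)*(0 + 5)), 4) = 6397*(-2 + (3*((-5 + 6)*(0 + 5)) + 4*(-3)**2) - 1*4) = 6397*(-2 + (3*(1*5) + 4*9) - 4) = 6397*(-2 + (3*5 + 36) - 4) = 6397*(-2 + (15 + 36) - 4) = 6397*(-2 + 51 - 4) = 6397*45 = 287865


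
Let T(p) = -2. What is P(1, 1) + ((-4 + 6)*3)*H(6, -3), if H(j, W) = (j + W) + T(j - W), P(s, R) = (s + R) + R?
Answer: 9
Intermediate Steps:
P(s, R) = s + 2*R (P(s, R) = (R + s) + R = s + 2*R)
H(j, W) = -2 + W + j (H(j, W) = (j + W) - 2 = (W + j) - 2 = -2 + W + j)
P(1, 1) + ((-4 + 6)*3)*H(6, -3) = (1 + 2*1) + ((-4 + 6)*3)*(-2 - 3 + 6) = (1 + 2) + (2*3)*1 = 3 + 6*1 = 3 + 6 = 9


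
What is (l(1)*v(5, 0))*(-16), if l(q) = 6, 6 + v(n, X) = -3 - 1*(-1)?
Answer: 768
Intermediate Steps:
v(n, X) = -8 (v(n, X) = -6 + (-3 - 1*(-1)) = -6 + (-3 + 1) = -6 - 2 = -8)
(l(1)*v(5, 0))*(-16) = (6*(-8))*(-16) = -48*(-16) = 768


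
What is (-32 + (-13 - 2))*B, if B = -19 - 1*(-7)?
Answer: 564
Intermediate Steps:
B = -12 (B = -19 + 7 = -12)
(-32 + (-13 - 2))*B = (-32 + (-13 - 2))*(-12) = (-32 - 15)*(-12) = -47*(-12) = 564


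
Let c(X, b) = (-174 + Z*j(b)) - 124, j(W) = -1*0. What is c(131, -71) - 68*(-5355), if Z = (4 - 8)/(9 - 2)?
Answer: 363842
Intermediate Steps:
j(W) = 0
Z = -4/7 ≈ -0.57143
c(X, b) = -298 (c(X, b) = (-174 - 4/7*0) - 124 = (-174 + 0) - 124 = -174 - 124 = -298)
c(131, -71) - 68*(-5355) = -298 - 68*(-5355) = -298 + 364140 = 363842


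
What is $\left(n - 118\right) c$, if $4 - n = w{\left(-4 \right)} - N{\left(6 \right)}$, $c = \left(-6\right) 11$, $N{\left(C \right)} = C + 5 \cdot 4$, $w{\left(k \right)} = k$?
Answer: $5544$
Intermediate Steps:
$N{\left(C \right)} = 20 + C$ ($N{\left(C \right)} = C + 20 = 20 + C$)
$c = -66$
$n = 34$ ($n = 4 - \left(-4 - \left(20 + 6\right)\right) = 4 - \left(-4 - 26\right) = 4 - -30 = 4 + 30 = 34$)
$\left(n - 118\right) c = \left(34 - 118\right) \left(-66\right) = \left(-84\right) \left(-66\right) = 5544$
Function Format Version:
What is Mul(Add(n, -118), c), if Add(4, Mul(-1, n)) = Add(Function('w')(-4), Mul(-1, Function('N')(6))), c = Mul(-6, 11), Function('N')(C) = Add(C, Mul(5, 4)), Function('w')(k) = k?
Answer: 5544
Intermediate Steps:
Function('N')(C) = Add(20, C) (Function('N')(C) = Add(C, 20) = Add(20, C))
c = -66
n = 34 (n = Add(4, Mul(-1, Add(-4, Mul(-1, Add(20, 6))))) = Add(4, Mul(-1, Add(-4, Mul(-1, 26)))) = Add(4, Mul(-1, Add(-4, -26))) = Add(4, Mul(-1, -30)) = Add(4, 30) = 34)
Mul(Add(n, -118), c) = Mul(Add(34, -118), -66) = Mul(-84, -66) = 5544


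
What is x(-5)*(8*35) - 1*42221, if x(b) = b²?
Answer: -35221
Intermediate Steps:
x(-5)*(8*35) - 1*42221 = (-5)²*(8*35) - 1*42221 = 25*280 - 42221 = 7000 - 42221 = -35221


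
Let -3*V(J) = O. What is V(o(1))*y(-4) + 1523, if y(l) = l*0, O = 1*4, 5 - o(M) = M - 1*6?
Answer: 1523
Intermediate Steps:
o(M) = 11 - M (o(M) = 5 - (M - 1*6) = 5 - (M - 6) = 5 - (-6 + M) = 5 + (6 - M) = 11 - M)
O = 4
y(l) = 0
V(J) = -4/3 (V(J) = -1/3*4 = -4/3)
V(o(1))*y(-4) + 1523 = -4/3*0 + 1523 = 0 + 1523 = 1523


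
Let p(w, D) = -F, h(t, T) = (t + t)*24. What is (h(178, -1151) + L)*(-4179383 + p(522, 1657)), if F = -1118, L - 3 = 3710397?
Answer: -15538733552160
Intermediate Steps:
L = 3710400 (L = 3 + 3710397 = 3710400)
h(t, T) = 48*t (h(t, T) = (2*t)*24 = 48*t)
p(w, D) = 1118 (p(w, D) = -1*(-1118) = 1118)
(h(178, -1151) + L)*(-4179383 + p(522, 1657)) = (48*178 + 3710400)*(-4179383 + 1118) = (8544 + 3710400)*(-4178265) = 3718944*(-4178265) = -15538733552160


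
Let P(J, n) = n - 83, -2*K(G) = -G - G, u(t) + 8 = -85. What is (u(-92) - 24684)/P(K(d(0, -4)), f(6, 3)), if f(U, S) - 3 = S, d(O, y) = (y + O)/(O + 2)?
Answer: 24777/77 ≈ 321.78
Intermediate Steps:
u(t) = -93 (u(t) = -8 - 85 = -93)
d(O, y) = (O + y)/(2 + O)
f(U, S) = 3 + S
K(G) = G (K(G) = -(-G - G)/2 = -(-1)*G = G)
P(J, n) = -83 + n
(u(-92) - 24684)/P(K(d(0, -4)), f(6, 3)) = (-93 - 24684)/(-83 + (3 + 3)) = -24777/(-83 + 6) = -24777/(-77) = -24777*(-1/77) = 24777/77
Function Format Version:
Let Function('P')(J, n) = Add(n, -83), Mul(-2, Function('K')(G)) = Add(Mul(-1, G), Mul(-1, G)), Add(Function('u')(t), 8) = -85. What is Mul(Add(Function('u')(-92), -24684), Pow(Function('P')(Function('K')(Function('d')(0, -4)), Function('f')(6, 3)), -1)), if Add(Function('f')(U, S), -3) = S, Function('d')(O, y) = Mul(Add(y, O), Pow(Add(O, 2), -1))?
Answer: Rational(24777, 77) ≈ 321.78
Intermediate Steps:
Function('u')(t) = -93 (Function('u')(t) = Add(-8, -85) = -93)
Function('d')(O, y) = Mul(Pow(Add(2, O), -1), Add(O, y)) (Function('d')(O, y) = Mul(Add(O, y), Pow(Add(2, O), -1)) = Mul(Pow(Add(2, O), -1), Add(O, y)))
Function('f')(U, S) = Add(3, S)
Function('K')(G) = G (Function('K')(G) = Mul(Rational(-1, 2), Add(Mul(-1, G), Mul(-1, G))) = Mul(Rational(-1, 2), Mul(-2, G)) = G)
Function('P')(J, n) = Add(-83, n)
Mul(Add(Function('u')(-92), -24684), Pow(Function('P')(Function('K')(Function('d')(0, -4)), Function('f')(6, 3)), -1)) = Mul(Add(-93, -24684), Pow(Add(-83, Add(3, 3)), -1)) = Mul(-24777, Pow(Add(-83, 6), -1)) = Mul(-24777, Pow(-77, -1)) = Mul(-24777, Rational(-1, 77)) = Rational(24777, 77)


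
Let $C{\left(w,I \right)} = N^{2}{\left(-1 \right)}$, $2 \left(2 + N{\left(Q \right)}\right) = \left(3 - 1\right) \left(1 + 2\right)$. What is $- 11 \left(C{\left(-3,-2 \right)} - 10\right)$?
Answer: $99$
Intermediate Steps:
$N{\left(Q \right)} = 1$ ($N{\left(Q \right)} = -2 + \frac{\left(3 - 1\right) \left(1 + 2\right)}{2} = -2 + \frac{2 \cdot 3}{2} = -2 + \frac{1}{2} \cdot 6 = -2 + 3 = 1$)
$C{\left(w,I \right)} = 1$ ($C{\left(w,I \right)} = 1^{2} = 1$)
$- 11 \left(C{\left(-3,-2 \right)} - 10\right) = - 11 \left(1 - 10\right) = \left(-11\right) \left(-9\right) = 99$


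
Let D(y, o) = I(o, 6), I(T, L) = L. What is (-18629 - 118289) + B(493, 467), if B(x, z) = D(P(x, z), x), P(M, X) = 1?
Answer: -136912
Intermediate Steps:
D(y, o) = 6
B(x, z) = 6
(-18629 - 118289) + B(493, 467) = (-18629 - 118289) + 6 = -136918 + 6 = -136912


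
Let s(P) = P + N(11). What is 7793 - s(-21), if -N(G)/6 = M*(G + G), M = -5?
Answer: 7154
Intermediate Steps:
N(G) = 60*G (N(G) = -(-30)*(G + G) = -(-30)*2*G = -(-60)*G = 60*G)
s(P) = 660 + P (s(P) = P + 60*11 = P + 660 = 660 + P)
7793 - s(-21) = 7793 - (660 - 21) = 7793 - 1*639 = 7793 - 639 = 7154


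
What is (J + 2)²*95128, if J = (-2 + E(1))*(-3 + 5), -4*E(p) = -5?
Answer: 23782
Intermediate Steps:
E(p) = 5/4 (E(p) = -¼*(-5) = 5/4)
J = -3/2 (J = (-2 + 5/4)*(-3 + 5) = -¾*2 = -3/2 ≈ -1.5000)
(J + 2)²*95128 = (-3/2 + 2)²*95128 = (½)²*95128 = (¼)*95128 = 23782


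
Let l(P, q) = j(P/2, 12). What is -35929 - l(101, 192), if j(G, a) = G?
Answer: -71959/2 ≈ -35980.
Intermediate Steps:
l(P, q) = P/2
-35929 - l(101, 192) = -35929 - 101/2 = -71959/2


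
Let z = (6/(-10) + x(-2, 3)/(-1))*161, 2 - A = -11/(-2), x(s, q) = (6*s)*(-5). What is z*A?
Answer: 341481/10 ≈ 34148.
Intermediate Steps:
x(s, q) = -30*s
A = -7/2 (A = 2 - (-11)/(-2) = 2 - (-11)*(-1)/2 = 2 - 1*11/2 = 2 - 11/2 = -7/2 ≈ -3.5000)
z = -48783/5 (z = (6/(-10) - 30*(-2)/(-1))*161 = (6*(-⅒) + 60*(-1))*161 = (-⅗ - 60)*161 = -303/5*161 = -48783/5 ≈ -9756.6)
z*A = -48783/5*(-7/2) = 341481/10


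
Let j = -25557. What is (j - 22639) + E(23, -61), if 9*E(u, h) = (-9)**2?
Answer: -48187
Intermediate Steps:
E(u, h) = 9 (E(u, h) = (1/9)*(-9)**2 = (1/9)*81 = 9)
(j - 22639) + E(23, -61) = (-25557 - 22639) + 9 = -48196 + 9 = -48187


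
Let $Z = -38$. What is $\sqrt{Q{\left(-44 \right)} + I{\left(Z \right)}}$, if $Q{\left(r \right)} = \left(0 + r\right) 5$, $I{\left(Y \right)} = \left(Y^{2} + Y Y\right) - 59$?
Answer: $\sqrt{2609} \approx 51.078$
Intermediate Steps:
$I{\left(Y \right)} = -59 + 2 Y^{2}$ ($I{\left(Y \right)} = \left(Y^{2} + Y^{2}\right) - 59 = 2 Y^{2} - 59 = -59 + 2 Y^{2}$)
$Q{\left(r \right)} = 5 r$ ($Q{\left(r \right)} = r 5 = 5 r$)
$\sqrt{Q{\left(-44 \right)} + I{\left(Z \right)}} = \sqrt{5 \left(-44\right) - \left(59 - 2 \left(-38\right)^{2}\right)} = \sqrt{-220 + \left(-59 + 2 \cdot 1444\right)} = \sqrt{-220 + \left(-59 + 2888\right)} = \sqrt{-220 + 2829} = \sqrt{2609}$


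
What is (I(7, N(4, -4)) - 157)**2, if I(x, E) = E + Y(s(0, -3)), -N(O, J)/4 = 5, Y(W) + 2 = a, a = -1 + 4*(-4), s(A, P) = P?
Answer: 38416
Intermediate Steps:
a = -17 (a = -1 - 16 = -17)
Y(W) = -19 (Y(W) = -2 - 17 = -19)
N(O, J) = -20 (N(O, J) = -4*5 = -20)
I(x, E) = -19 + E (I(x, E) = E - 19 = -19 + E)
(I(7, N(4, -4)) - 157)**2 = ((-19 - 20) - 157)**2 = (-39 - 157)**2 = (-196)**2 = 38416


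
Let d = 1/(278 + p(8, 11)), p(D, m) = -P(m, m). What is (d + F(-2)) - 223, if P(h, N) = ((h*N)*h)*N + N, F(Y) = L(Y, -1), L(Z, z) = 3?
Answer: -3162281/14374 ≈ -220.00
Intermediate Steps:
F(Y) = 3
P(h, N) = N + N²*h² (P(h, N) = ((N*h)*h)*N + N = (N*h²)*N + N = N²*h² + N = N + N²*h²)
p(D, m) = -m*(1 + m³) (p(D, m) = -m*(1 + m*m²) = -m*(1 + m³))
d = -1/14374 (d = 1/(278 + (-1*11 - 1*11⁴)) = 1/(278 + (-11 - 1*14641)) = 1/(278 + (-11 - 14641)) = 1/(278 - 14652) = 1/(-14374) = -1/14374 ≈ -6.9570e-5)
(d + F(-2)) - 223 = (-1/14374 + 3) - 223 = 43121/14374 - 223 = -3162281/14374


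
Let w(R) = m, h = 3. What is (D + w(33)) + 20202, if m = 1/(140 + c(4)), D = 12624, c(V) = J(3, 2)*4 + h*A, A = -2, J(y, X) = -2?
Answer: 4136077/126 ≈ 32826.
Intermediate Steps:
c(V) = -14 (c(V) = -2*4 + 3*(-2) = -8 - 6 = -14)
m = 1/126 (m = 1/(140 - 14) = 1/126 ≈ 0.0079365)
w(R) = 1/126
(D + w(33)) + 20202 = (12624 + 1/126) + 20202 = 1590625/126 + 20202 = 4136077/126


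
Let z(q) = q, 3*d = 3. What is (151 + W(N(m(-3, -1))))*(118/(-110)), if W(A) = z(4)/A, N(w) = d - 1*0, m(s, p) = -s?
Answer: -1829/11 ≈ -166.27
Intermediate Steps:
d = 1 (d = (1/3)*3 = 1)
N(w) = 1 (N(w) = 1 - 1*0 = 1 + 0 = 1)
W(A) = 4/A
(151 + W(N(m(-3, -1))))*(118/(-110)) = (151 + 4/1)*(118/(-110)) = (151 + 4*1)*(118*(-1/110)) = (151 + 4)*(-59/55) = 155*(-59/55) = -1829/11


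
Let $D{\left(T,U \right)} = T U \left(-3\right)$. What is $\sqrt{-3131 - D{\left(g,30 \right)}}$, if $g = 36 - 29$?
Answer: $i \sqrt{2501} \approx 50.01 i$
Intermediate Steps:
$g = 7$ ($g = 36 - 29 = 7$)
$D{\left(T,U \right)} = - 3 T U$
$\sqrt{-3131 - D{\left(g,30 \right)}} = \sqrt{-3131 - \left(-3\right) 7 \cdot 30} = \sqrt{-3131 - -630} = \sqrt{-3131 + 630} = \sqrt{-2501} = i \sqrt{2501}$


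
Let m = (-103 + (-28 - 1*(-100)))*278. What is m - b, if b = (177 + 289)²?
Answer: -225774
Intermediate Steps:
b = 217156 (b = 466² = 217156)
m = -8618 (m = (-103 + (-28 + 100))*278 = (-103 + 72)*278 = -31*278 = -8618)
m - b = -8618 - 1*217156 = -8618 - 217156 = -225774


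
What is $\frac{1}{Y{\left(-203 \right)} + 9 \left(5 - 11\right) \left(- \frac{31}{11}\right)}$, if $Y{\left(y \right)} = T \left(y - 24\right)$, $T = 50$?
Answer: $- \frac{11}{123176} \approx -8.9303 \cdot 10^{-5}$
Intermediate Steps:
$Y{\left(y \right)} = -1200 + 50 y$ ($Y{\left(y \right)} = 50 \left(y - 24\right) = 50 \left(-24 + y\right) = -1200 + 50 y$)
$\frac{1}{Y{\left(-203 \right)} + 9 \left(5 - 11\right) \left(- \frac{31}{11}\right)} = \frac{1}{\left(-1200 + 50 \left(-203\right)\right) + 9 \left(5 - 11\right) \left(- \frac{31}{11}\right)} = \frac{1}{\left(-1200 - 10150\right) + 9 \left(-6\right) \left(\left(-31\right) \frac{1}{11}\right)} = \frac{1}{-11350 - - \frac{1674}{11}} = \frac{1}{-11350 + \frac{1674}{11}} = \frac{1}{- \frac{123176}{11}} = - \frac{11}{123176}$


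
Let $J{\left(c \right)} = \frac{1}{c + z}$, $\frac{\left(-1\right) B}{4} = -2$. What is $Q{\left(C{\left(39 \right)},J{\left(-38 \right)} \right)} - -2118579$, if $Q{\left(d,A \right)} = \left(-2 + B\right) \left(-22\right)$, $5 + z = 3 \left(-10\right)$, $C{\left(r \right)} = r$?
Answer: $2118447$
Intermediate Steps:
$B = 8$ ($B = \left(-4\right) \left(-2\right) = 8$)
$z = -35$ ($z = -5 + 3 \left(-10\right) = -5 - 30 = -35$)
$J{\left(c \right)} = \frac{1}{-35 + c}$ ($J{\left(c \right)} = \frac{1}{c - 35} = \frac{1}{-35 + c}$)
$Q{\left(d,A \right)} = -132$ ($Q{\left(d,A \right)} = \left(-2 + 8\right) \left(-22\right) = 6 \left(-22\right) = -132$)
$Q{\left(C{\left(39 \right)},J{\left(-38 \right)} \right)} - -2118579 = -132 - -2118579 = -132 + 2118579 = 2118447$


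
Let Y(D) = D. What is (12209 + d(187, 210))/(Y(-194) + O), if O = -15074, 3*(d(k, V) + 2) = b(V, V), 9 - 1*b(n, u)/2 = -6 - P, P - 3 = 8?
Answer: -36673/45804 ≈ -0.80065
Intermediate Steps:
P = 11 (P = 3 + 8 = 11)
b(n, u) = 52 (b(n, u) = 18 - 2*(-6 - 1*11) = 18 - 2*(-6 - 11) = 18 - 2*(-17) = 18 + 34 = 52)
d(k, V) = 46/3 (d(k, V) = -2 + (1/3)*52 = -2 + 52/3 = 46/3)
(12209 + d(187, 210))/(Y(-194) + O) = (12209 + 46/3)/(-194 - 15074) = (36673/3)/(-15268) = (36673/3)*(-1/15268) = -36673/45804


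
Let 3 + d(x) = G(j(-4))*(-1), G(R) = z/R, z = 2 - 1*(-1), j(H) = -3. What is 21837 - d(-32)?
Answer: 21839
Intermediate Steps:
z = 3 (z = 2 + 1 = 3)
G(R) = 3/R
d(x) = -2 (d(x) = -3 + (3/(-3))*(-1) = -3 + (3*(-⅓))*(-1) = -3 - 1*(-1) = -3 + 1 = -2)
21837 - d(-32) = 21837 - 1*(-2) = 21837 + 2 = 21839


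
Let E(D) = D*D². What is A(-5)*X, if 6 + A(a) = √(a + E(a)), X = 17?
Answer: -102 + 17*I*√130 ≈ -102.0 + 193.83*I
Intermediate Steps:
E(D) = D³
A(a) = -6 + √(a + a³)
A(-5)*X = (-6 + √(-5 + (-5)³))*17 = (-6 + √(-5 - 125))*17 = (-6 + √(-130))*17 = (-6 + I*√130)*17 = -102 + 17*I*√130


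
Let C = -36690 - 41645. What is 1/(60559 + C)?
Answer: -1/17776 ≈ -5.6256e-5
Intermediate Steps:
C = -78335
1/(60559 + C) = 1/(60559 - 78335) = 1/(-17776) = -1/17776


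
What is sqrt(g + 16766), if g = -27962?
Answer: 6*I*sqrt(311) ≈ 105.81*I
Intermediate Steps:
sqrt(g + 16766) = sqrt(-27962 + 16766) = sqrt(-11196) = 6*I*sqrt(311)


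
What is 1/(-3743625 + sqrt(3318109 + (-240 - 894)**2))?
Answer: -748725/2802944707312 - sqrt(4604065)/14014723536560 ≈ -2.6727e-7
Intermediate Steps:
1/(-3743625 + sqrt(3318109 + (-240 - 894)**2)) = 1/(-3743625 + sqrt(3318109 + (-1134)**2)) = 1/(-3743625 + sqrt(3318109 + 1285956)) = 1/(-3743625 + sqrt(4604065))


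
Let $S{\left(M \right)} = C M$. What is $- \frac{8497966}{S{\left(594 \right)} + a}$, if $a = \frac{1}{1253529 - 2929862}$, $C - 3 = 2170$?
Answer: $- \frac{14245420838678}{2163746935745} \approx -6.5837$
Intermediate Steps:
$C = 2173$ ($C = 3 + 2170 = 2173$)
$S{\left(M \right)} = 2173 M$
$a = - \frac{1}{1676333}$ ($a = \frac{1}{-1676333} = - \frac{1}{1676333} \approx -5.9654 \cdot 10^{-7}$)
$- \frac{8497966}{S{\left(594 \right)} + a} = - \frac{8497966}{2173 \cdot 594 - \frac{1}{1676333}} = - \frac{8497966}{1290762 - \frac{1}{1676333}} = - \frac{8497966}{\frac{2163746935745}{1676333}} = \left(-8497966\right) \frac{1676333}{2163746935745} = - \frac{14245420838678}{2163746935745}$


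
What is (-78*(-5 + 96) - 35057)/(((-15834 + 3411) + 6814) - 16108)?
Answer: 42155/21717 ≈ 1.9411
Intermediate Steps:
(-78*(-5 + 96) - 35057)/(((-15834 + 3411) + 6814) - 16108) = (-78*91 - 35057)/((-12423 + 6814) - 16108) = (-7098 - 35057)/(-5609 - 16108) = -42155/(-21717) = -42155*(-1/21717) = 42155/21717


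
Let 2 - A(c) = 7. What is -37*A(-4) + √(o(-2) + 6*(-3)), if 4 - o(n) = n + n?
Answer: 185 + I*√10 ≈ 185.0 + 3.1623*I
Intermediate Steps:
o(n) = 4 - 2*n (o(n) = 4 - (n + n) = 4 - 2*n)
A(c) = -5 (A(c) = 2 - 1*7 = 2 - 7 = -5)
-37*A(-4) + √(o(-2) + 6*(-3)) = -37*(-5) + √((4 - 2*(-2)) + 6*(-3)) = 185 + √((4 + 4) - 18) = 185 + √(8 - 18) = 185 + √(-10) = 185 + I*√10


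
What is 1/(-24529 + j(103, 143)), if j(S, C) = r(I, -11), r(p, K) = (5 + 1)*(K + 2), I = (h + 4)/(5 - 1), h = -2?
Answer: -1/24583 ≈ -4.0679e-5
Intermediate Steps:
I = 1/2 (I = (-2 + 4)/(5 - 1) = 2/4 = 2*(1/4) = 1/2 ≈ 0.50000)
r(p, K) = 12 + 6*K (r(p, K) = 6*(2 + K) = 12 + 6*K)
j(S, C) = -54 (j(S, C) = 12 + 6*(-11) = 12 - 66 = -54)
1/(-24529 + j(103, 143)) = 1/(-24529 - 54) = 1/(-24583) = -1/24583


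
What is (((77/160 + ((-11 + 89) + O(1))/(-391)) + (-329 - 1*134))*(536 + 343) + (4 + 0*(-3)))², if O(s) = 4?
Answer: 647463256822814680249/3913753600 ≈ 1.6543e+11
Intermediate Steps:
(((77/160 + ((-11 + 89) + O(1))/(-391)) + (-329 - 1*134))*(536 + 343) + (4 + 0*(-3)))² = (((77/160 + ((-11 + 89) + 4)/(-391)) + (-329 - 1*134))*(536 + 343) + (4 + 0*(-3)))² = (((77*(1/160) + (78 + 4)*(-1/391)) + (-329 - 134))*879 + (4 + 0))² = (((77/160 + 82*(-1/391)) - 463)*879 + 4)² = (((77/160 - 82/391) - 463)*879 + 4)² = ((16987/62560 - 463)*879 + 4)² = (-28948293/62560*879 + 4)² = (-25445549547/62560 + 4)² = (-25445299307/62560)² = 647463256822814680249/3913753600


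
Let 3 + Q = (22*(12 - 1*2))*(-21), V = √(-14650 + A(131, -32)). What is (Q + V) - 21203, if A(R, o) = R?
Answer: -25826 + I*√14519 ≈ -25826.0 + 120.49*I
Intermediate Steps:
V = I*√14519 (V = √(-14650 + 131) = √(-14519) = I*√14519 ≈ 120.49*I)
Q = -4623 (Q = -3 + (22*(12 - 1*2))*(-21) = -3 + (22*(12 - 2))*(-21) = -3 + (22*10)*(-21) = -3 + 220*(-21) = -3 - 4620 = -4623)
(Q + V) - 21203 = (-4623 + I*√14519) - 21203 = -25826 + I*√14519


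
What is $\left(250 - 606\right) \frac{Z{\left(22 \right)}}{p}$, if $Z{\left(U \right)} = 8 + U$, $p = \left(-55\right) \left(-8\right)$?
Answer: $- \frac{267}{11} \approx -24.273$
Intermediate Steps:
$p = 440$
$\left(250 - 606\right) \frac{Z{\left(22 \right)}}{p} = \left(250 - 606\right) \frac{8 + 22}{440} = - 356 \cdot 30 \cdot \frac{1}{440} = \left(-356\right) \frac{3}{44} = - \frac{267}{11}$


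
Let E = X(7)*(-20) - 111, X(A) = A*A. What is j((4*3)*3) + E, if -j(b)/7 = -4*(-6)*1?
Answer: -1259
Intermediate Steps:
X(A) = A²
j(b) = -168 (j(b) = -7*(-4*(-6)) = -168)
E = -1091 (E = 7²*(-20) - 111 = 49*(-20) - 111 = -980 - 111 = -1091)
j((4*3)*3) + E = -168 - 1091 = -1259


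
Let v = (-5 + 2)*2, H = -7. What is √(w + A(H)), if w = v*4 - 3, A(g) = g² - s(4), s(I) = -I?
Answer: √26 ≈ 5.0990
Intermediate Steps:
v = -6 (v = -3*2 = -6)
A(g) = 4 + g² (A(g) = g² - (-1)*4 = g² - 1*(-4) = g² + 4 = 4 + g²)
w = -27 (w = -6*4 - 3 = -24 - 3 = -27)
√(w + A(H)) = √(-27 + (4 + (-7)²)) = √(-27 + (4 + 49)) = √(-27 + 53) = √26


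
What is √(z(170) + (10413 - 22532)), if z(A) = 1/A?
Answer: I*√350238930/170 ≈ 110.09*I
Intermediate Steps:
√(z(170) + (10413 - 22532)) = √(1/170 + (10413 - 22532)) = √(1/170 - 12119) = √(-2060229/170) = I*√350238930/170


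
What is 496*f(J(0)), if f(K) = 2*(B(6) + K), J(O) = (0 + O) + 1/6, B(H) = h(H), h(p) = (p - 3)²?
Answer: 27280/3 ≈ 9093.3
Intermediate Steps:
h(p) = (-3 + p)²
B(H) = (-3 + H)²
J(O) = ⅙ + O (J(O) = O + ⅙ = ⅙ + O)
f(K) = 18 + 2*K (f(K) = 2*((-3 + 6)² + K) = 2*(3² + K) = 2*(9 + K) = 18 + 2*K)
496*f(J(0)) = 496*(18 + 2*(⅙ + 0)) = 496*(18 + 2*(⅙)) = 496*(18 + ⅓) = 496*(55/3) = 27280/3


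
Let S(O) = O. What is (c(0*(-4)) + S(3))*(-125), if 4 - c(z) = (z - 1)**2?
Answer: -750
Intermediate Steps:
c(z) = 4 - (-1 + z)**2 (c(z) = 4 - (z - 1)**2 = 4 - (-1 + z)**2)
(c(0*(-4)) + S(3))*(-125) = ((4 - (-1 + 0*(-4))**2) + 3)*(-125) = ((4 - (-1 + 0)**2) + 3)*(-125) = ((4 - 1*(-1)**2) + 3)*(-125) = ((4 - 1*1) + 3)*(-125) = ((4 - 1) + 3)*(-125) = (3 + 3)*(-125) = 6*(-125) = -750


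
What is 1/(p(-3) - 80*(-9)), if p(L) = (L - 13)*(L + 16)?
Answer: 1/512 ≈ 0.0019531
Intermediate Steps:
p(L) = (-13 + L)*(16 + L)
1/(p(-3) - 80*(-9)) = 1/((-208 + (-3)² + 3*(-3)) - 80*(-9)) = 1/((-208 + 9 - 9) + 720) = 1/(-208 + 720) = 1/512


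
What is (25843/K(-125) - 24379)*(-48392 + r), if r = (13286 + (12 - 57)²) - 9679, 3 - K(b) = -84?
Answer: 89587758800/87 ≈ 1.0297e+9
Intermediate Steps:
K(b) = 87 (K(b) = 3 - 1*(-84) = 3 + 84 = 87)
r = 5632 (r = (13286 + (-45)²) - 9679 = (13286 + 2025) - 9679 = 15311 - 9679 = 5632)
(25843/K(-125) - 24379)*(-48392 + r) = (25843/87 - 24379)*(-48392 + 5632) = (25843*(1/87) - 24379)*(-42760) = (25843/87 - 24379)*(-42760) = -2095130/87*(-42760) = 89587758800/87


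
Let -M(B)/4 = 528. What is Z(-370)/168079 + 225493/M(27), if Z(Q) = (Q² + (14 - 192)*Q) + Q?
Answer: -37473190267/354982848 ≈ -105.56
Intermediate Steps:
M(B) = -2112 (M(B) = -4*528 = -2112)
Z(Q) = Q² - 177*Q (Z(Q) = (Q² - 178*Q) + Q = Q² - 177*Q)
Z(-370)/168079 + 225493/M(27) = -370*(-177 - 370)/168079 + 225493/(-2112) = -370*(-547)*(1/168079) + 225493*(-1/2112) = 202390*(1/168079) - 225493/2112 = 202390/168079 - 225493/2112 = -37473190267/354982848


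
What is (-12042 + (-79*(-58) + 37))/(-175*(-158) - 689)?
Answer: -7423/26961 ≈ -0.27532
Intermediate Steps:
(-12042 + (-79*(-58) + 37))/(-175*(-158) - 689) = (-12042 + (4582 + 37))/(27650 - 689) = (-12042 + 4619)/26961 = -7423*1/26961 = -7423/26961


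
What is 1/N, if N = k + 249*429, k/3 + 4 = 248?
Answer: 1/107553 ≈ 9.2977e-6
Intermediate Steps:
k = 732 (k = -12 + 3*248 = -12 + 744 = 732)
N = 107553 (N = 732 + 249*429 = 732 + 106821 = 107553)
1/N = 1/107553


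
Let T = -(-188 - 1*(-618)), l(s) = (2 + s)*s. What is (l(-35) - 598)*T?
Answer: -239510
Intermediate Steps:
l(s) = s*(2 + s)
T = -430 (T = -(-188 + 618) = -1*430 = -430)
(l(-35) - 598)*T = (-35*(2 - 35) - 598)*(-430) = (-35*(-33) - 598)*(-430) = (1155 - 598)*(-430) = 557*(-430) = -239510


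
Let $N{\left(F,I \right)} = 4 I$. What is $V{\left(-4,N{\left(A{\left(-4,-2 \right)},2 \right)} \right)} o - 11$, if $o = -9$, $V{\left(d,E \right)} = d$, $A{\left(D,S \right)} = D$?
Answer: $25$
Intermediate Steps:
$V{\left(-4,N{\left(A{\left(-4,-2 \right)},2 \right)} \right)} o - 11 = \left(-4\right) \left(-9\right) - 11 = 36 - 11 = 25$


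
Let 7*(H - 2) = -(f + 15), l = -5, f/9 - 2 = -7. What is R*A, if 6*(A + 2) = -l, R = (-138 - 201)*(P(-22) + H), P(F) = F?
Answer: -6215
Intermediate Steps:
f = -45 (f = 18 + 9*(-7) = 18 - 63 = -45)
H = 44/7 (H = 2 + (-(-45 + 15))/7 = 2 + (-1*(-30))/7 = 2 + (⅐)*30 = 2 + 30/7 = 44/7 ≈ 6.2857)
R = 37290/7 (R = (-138 - 201)*(-22 + 44/7) = -339*(-110/7) = 37290/7 ≈ 5327.1)
A = -7/6 (A = -2 + (-1*(-5))/6 = -2 + (⅙)*5 = -2 + ⅚ = -7/6 ≈ -1.1667)
R*A = (37290/7)*(-7/6) = -6215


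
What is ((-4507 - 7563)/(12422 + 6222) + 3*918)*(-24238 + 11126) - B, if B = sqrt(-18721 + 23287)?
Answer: -168271232668/4661 - sqrt(4566) ≈ -3.6102e+7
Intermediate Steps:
B = sqrt(4566) ≈ 67.572
((-4507 - 7563)/(12422 + 6222) + 3*918)*(-24238 + 11126) - B = ((-4507 - 7563)/(12422 + 6222) + 3*918)*(-24238 + 11126) - sqrt(4566) = (-12070/18644 + 2754)*(-13112) - sqrt(4566) = (-12070*1/18644 + 2754)*(-13112) - sqrt(4566) = (-6035/9322 + 2754)*(-13112) - sqrt(4566) = (25666753/9322)*(-13112) - sqrt(4566) = -168271232668/4661 - sqrt(4566)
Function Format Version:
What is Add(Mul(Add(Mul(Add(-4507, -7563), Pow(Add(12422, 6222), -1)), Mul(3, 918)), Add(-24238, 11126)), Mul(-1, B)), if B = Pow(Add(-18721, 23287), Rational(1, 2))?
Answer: Add(Rational(-168271232668, 4661), Mul(-1, Pow(4566, Rational(1, 2)))) ≈ -3.6102e+7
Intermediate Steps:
B = Pow(4566, Rational(1, 2)) ≈ 67.572
Add(Mul(Add(Mul(Add(-4507, -7563), Pow(Add(12422, 6222), -1)), Mul(3, 918)), Add(-24238, 11126)), Mul(-1, B)) = Add(Mul(Add(Mul(Add(-4507, -7563), Pow(Add(12422, 6222), -1)), Mul(3, 918)), Add(-24238, 11126)), Mul(-1, Pow(4566, Rational(1, 2)))) = Add(Mul(Add(Mul(-12070, Pow(18644, -1)), 2754), -13112), Mul(-1, Pow(4566, Rational(1, 2)))) = Add(Mul(Add(Mul(-12070, Rational(1, 18644)), 2754), -13112), Mul(-1, Pow(4566, Rational(1, 2)))) = Add(Mul(Add(Rational(-6035, 9322), 2754), -13112), Mul(-1, Pow(4566, Rational(1, 2)))) = Add(Mul(Rational(25666753, 9322), -13112), Mul(-1, Pow(4566, Rational(1, 2)))) = Add(Rational(-168271232668, 4661), Mul(-1, Pow(4566, Rational(1, 2))))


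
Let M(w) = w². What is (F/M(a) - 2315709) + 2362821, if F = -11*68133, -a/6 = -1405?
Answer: 1116002939779/23688300 ≈ 47112.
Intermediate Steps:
a = 8430 (a = -6*(-1405) = 8430)
F = -749463
(F/M(a) - 2315709) + 2362821 = (-749463/(8430²) - 2315709) + 2362821 = (-749463/71064900 - 2315709) + 2362821 = (-749463*1/71064900 - 2315709) + 2362821 = (-249821/23688300 - 2315709) + 2362821 = -54855209754521/23688300 + 2362821 = 1116002939779/23688300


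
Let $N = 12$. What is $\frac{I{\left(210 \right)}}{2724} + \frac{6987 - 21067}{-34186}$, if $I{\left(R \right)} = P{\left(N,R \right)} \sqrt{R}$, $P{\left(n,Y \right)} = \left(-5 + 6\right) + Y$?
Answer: $\frac{7040}{17093} + \frac{211 \sqrt{210}}{2724} \approx 1.5344$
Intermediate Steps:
$P{\left(n,Y \right)} = 1 + Y$
$I{\left(R \right)} = \sqrt{R} \left(1 + R\right)$ ($I{\left(R \right)} = \left(1 + R\right) \sqrt{R} = \sqrt{R} \left(1 + R\right)$)
$\frac{I{\left(210 \right)}}{2724} + \frac{6987 - 21067}{-34186} = \frac{\sqrt{210} \left(1 + 210\right)}{2724} + \frac{6987 - 21067}{-34186} = \sqrt{210} \cdot 211 \cdot \frac{1}{2724} - - \frac{7040}{17093} = 211 \sqrt{210} \cdot \frac{1}{2724} + \frac{7040}{17093} = \frac{211 \sqrt{210}}{2724} + \frac{7040}{17093} = \frac{7040}{17093} + \frac{211 \sqrt{210}}{2724}$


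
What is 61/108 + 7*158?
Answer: 119509/108 ≈ 1106.6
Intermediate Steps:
61/108 + 7*158 = 61*(1/108) + 1106 = 61/108 + 1106 = 119509/108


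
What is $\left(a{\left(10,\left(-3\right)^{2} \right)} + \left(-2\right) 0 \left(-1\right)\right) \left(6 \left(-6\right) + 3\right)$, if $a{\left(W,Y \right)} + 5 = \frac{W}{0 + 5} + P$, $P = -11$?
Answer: $462$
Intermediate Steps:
$a{\left(W,Y \right)} = -16 + \frac{W}{5}$ ($a{\left(W,Y \right)} = -5 + \left(\frac{W}{0 + 5} - 11\right) = -5 + \left(\frac{W}{5} - 11\right) = -5 + \left(-11 + \frac{W}{5}\right) = -16 + \frac{W}{5}$)
$\left(a{\left(10,\left(-3\right)^{2} \right)} + \left(-2\right) 0 \left(-1\right)\right) \left(6 \left(-6\right) + 3\right) = \left(\left(-16 + \frac{1}{5} \cdot 10\right) + \left(-2\right) 0 \left(-1\right)\right) \left(6 \left(-6\right) + 3\right) = \left(\left(-16 + 2\right) + 0 \left(-1\right)\right) \left(-36 + 3\right) = \left(-14 + 0\right) \left(-33\right) = \left(-14\right) \left(-33\right) = 462$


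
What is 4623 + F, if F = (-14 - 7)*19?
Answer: 4224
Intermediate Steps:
F = -399 (F = -21*19 = -399)
4623 + F = 4623 - 399 = 4224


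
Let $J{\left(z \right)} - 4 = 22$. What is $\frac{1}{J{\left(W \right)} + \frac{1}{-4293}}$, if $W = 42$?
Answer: $\frac{4293}{111617} \approx 0.038462$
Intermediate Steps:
$J{\left(z \right)} = 26$ ($J{\left(z \right)} = 4 + 22 = 26$)
$\frac{1}{J{\left(W \right)} + \frac{1}{-4293}} = \frac{1}{26 + \frac{1}{-4293}} = \frac{1}{26 - \frac{1}{4293}} = \frac{1}{\frac{111617}{4293}} = \frac{4293}{111617}$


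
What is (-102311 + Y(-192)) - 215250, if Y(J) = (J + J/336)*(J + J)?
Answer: -1705295/7 ≈ -2.4361e+5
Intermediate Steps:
Y(J) = 337*J²/168 (Y(J) = (J + J*(1/336))*(2*J) = (J + J/336)*(2*J) = (337*J/336)*(2*J) = 337*J²/168)
(-102311 + Y(-192)) - 215250 = (-102311 + (337/168)*(-192)²) - 215250 = (-102311 + (337/168)*36864) - 215250 = (-102311 + 517632/7) - 215250 = -198545/7 - 215250 = -1705295/7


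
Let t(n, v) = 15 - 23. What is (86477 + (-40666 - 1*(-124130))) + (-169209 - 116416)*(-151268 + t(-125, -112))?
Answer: 43208377441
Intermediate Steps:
t(n, v) = -8
(86477 + (-40666 - 1*(-124130))) + (-169209 - 116416)*(-151268 + t(-125, -112)) = (86477 + (-40666 - 1*(-124130))) + (-169209 - 116416)*(-151268 - 8) = (86477 + (-40666 + 124130)) - 285625*(-151276) = (86477 + 83464) + 43208207500 = 169941 + 43208207500 = 43208377441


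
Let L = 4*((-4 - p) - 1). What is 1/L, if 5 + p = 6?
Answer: -1/24 ≈ -0.041667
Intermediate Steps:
p = 1 (p = -5 + 6 = 1)
L = -24 (L = 4*((-4 - 1*1) - 1) = 4*((-4 - 1) - 1) = 4*(-5 - 1) = 4*(-6) = -24)
1/L = 1/(-24) = -1/24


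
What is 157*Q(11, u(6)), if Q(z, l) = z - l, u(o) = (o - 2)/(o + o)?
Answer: 5024/3 ≈ 1674.7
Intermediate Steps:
u(o) = (-2 + o)/(2*o) (u(o) = (-2 + o)/((2*o)) = (-2 + o)*(1/(2*o)) = (-2 + o)/(2*o))
157*Q(11, u(6)) = 157*(11 - (-2 + 6)/(2*6)) = 157*(11 - 4/(2*6)) = 157*(11 - 1*1/3) = 157*(11 - 1/3) = 157*(32/3) = 5024/3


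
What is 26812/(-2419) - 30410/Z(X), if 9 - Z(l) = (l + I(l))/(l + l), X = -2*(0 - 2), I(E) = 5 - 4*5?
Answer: -590719716/200777 ≈ -2942.2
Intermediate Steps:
I(E) = -15 (I(E) = 5 - 20 = -15)
X = 4 (X = -2*(-2) = 4)
Z(l) = 9 - (-15 + l)/(2*l) (Z(l) = 9 - (l - 15)/(l + l) = 9 - (-15 + l)/(2*l))
26812/(-2419) - 30410/Z(X) = 26812/(-2419) - 30410*8/(15 + 17*4) = 26812*(-1/2419) - 30410*8/(15 + 68) = -26812/2419 - 30410/((½)*(¼)*83) = -26812/2419 - 30410/83/8 = -26812/2419 - 30410*8/83 = -26812/2419 - 243280/83 = -590719716/200777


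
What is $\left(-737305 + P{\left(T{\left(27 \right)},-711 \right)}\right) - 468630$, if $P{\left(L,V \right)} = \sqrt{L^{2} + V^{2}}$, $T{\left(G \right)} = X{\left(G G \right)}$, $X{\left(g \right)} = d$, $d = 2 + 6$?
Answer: $-1205935 + \sqrt{505585} \approx -1.2052 \cdot 10^{6}$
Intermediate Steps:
$d = 8$
$X{\left(g \right)} = 8$
$T{\left(G \right)} = 8$
$\left(-737305 + P{\left(T{\left(27 \right)},-711 \right)}\right) - 468630 = \left(-737305 + \sqrt{8^{2} + \left(-711\right)^{2}}\right) - 468630 = \left(-737305 + \sqrt{64 + 505521}\right) - 468630 = \left(-737305 + \sqrt{505585}\right) - 468630 = -1205935 + \sqrt{505585}$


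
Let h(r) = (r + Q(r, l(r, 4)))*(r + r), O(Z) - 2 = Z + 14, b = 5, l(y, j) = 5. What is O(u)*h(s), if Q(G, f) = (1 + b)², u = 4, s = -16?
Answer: -12800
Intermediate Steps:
Q(G, f) = 36 (Q(G, f) = (1 + 5)² = 6² = 36)
O(Z) = 16 + Z (O(Z) = 2 + (Z + 14) = 2 + (14 + Z) = 16 + Z)
h(r) = 2*r*(36 + r) (h(r) = (r + 36)*(r + r) = (36 + r)*(2*r) = 2*r*(36 + r))
O(u)*h(s) = (16 + 4)*(2*(-16)*(36 - 16)) = 20*(2*(-16)*20) = 20*(-640) = -12800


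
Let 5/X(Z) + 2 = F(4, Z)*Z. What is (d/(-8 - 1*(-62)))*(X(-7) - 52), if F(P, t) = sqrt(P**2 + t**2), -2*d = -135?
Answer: -413505/6362 - 175*sqrt(65)/12724 ≈ -65.107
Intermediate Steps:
d = 135/2 (d = -1/2*(-135) = 135/2 ≈ 67.500)
X(Z) = 5/(-2 + Z*sqrt(16 + Z**2)) (X(Z) = 5/(-2 + sqrt(4**2 + Z**2)*Z) = 5/(-2 + sqrt(16 + Z**2)*Z) = 5/(-2 + Z*sqrt(16 + Z**2)))
(d/(-8 - 1*(-62)))*(X(-7) - 52) = (135/(2*(-8 - 1*(-62))))*(5/(-2 - 7*sqrt(16 + (-7)**2)) - 52) = (135/(2*(-8 + 62)))*(5/(-2 - 7*sqrt(16 + 49)) - 52) = ((135/2)/54)*(5/(-2 - 7*sqrt(65)) - 52) = ((135/2)*(1/54))*(-52 + 5/(-2 - 7*sqrt(65))) = 5*(-52 + 5/(-2 - 7*sqrt(65)))/4 = -65 + 25/(4*(-2 - 7*sqrt(65)))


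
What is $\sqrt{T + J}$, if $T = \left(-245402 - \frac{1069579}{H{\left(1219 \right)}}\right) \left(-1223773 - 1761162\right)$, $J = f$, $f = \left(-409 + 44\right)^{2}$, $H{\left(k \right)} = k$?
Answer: $\frac{\sqrt{1092371840559131230}}{1219} \approx 8.574 \cdot 10^{5}$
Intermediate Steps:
$f = 133225$ ($f = \left(-365\right)^{2} = 133225$)
$J = 133225$
$T = \frac{896121117794895}{1219}$ ($T = \left(-245402 - \frac{1069579}{1219}\right) \left(-1223773 - 1761162\right) = \left(-245402 - \frac{1069579}{1219}\right) \left(-2984935\right) = \left(- \frac{300214617}{1219}\right) \left(-2984935\right) = \frac{896121117794895}{1219} \approx 7.3513 \cdot 10^{11}$)
$\sqrt{T + J} = \sqrt{\frac{896121117794895}{1219} + 133225} = \sqrt{\frac{896121280196170}{1219}} = \frac{\sqrt{1092371840559131230}}{1219}$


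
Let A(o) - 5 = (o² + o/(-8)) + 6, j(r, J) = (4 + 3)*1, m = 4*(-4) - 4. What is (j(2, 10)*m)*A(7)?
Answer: -16555/2 ≈ -8277.5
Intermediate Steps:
m = -20 (m = -16 - 4 = -20)
j(r, J) = 7 (j(r, J) = 7*1 = 7)
A(o) = 11 + o² - o/8 (A(o) = 5 + ((o² + o/(-8)) + 6) = 5 + ((o² - o/8) + 6) = 5 + (6 + o² - o/8) = 11 + o² - o/8)
(j(2, 10)*m)*A(7) = (7*(-20))*(11 + 7² - ⅛*7) = -140*(11 + 49 - 7/8) = -140*473/8 = -16555/2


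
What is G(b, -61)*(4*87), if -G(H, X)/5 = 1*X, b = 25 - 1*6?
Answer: 106140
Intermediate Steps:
b = 19 (b = 25 - 6 = 19)
G(H, X) = -5*X
G(b, -61)*(4*87) = (-5*(-61))*(4*87) = 305*348 = 106140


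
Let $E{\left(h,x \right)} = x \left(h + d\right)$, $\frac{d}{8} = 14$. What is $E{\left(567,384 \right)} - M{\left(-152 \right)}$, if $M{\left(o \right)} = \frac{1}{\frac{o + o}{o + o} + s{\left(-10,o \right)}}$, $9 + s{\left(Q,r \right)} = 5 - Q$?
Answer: $\frac{1825151}{7} \approx 2.6074 \cdot 10^{5}$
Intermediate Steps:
$d = 112$ ($d = 8 \cdot 14 = 112$)
$s{\left(Q,r \right)} = -4 - Q$ ($s{\left(Q,r \right)} = -9 - \left(-5 + Q\right) = -4 - Q$)
$E{\left(h,x \right)} = x \left(112 + h\right)$ ($E{\left(h,x \right)} = x \left(h + 112\right) = x \left(112 + h\right)$)
$M{\left(o \right)} = \frac{1}{7}$ ($M{\left(o \right)} = \frac{1}{\frac{o + o}{o + o} - -6} = \frac{1}{\frac{2 o}{2 o} + \left(-4 + 10\right)} = \frac{1}{2 o \frac{1}{2 o} + 6} = \frac{1}{1 + 6} = \frac{1}{7}$)
$E{\left(567,384 \right)} - M{\left(-152 \right)} = 384 \left(112 + 567\right) - \frac{1}{7} = 384 \cdot 679 - \frac{1}{7} = 260736 - \frac{1}{7} = \frac{1825151}{7}$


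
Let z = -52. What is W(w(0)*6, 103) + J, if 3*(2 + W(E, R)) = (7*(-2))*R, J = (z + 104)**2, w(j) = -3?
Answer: 6664/3 ≈ 2221.3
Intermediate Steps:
J = 2704 (J = (-52 + 104)**2 = 52**2 = 2704)
W(E, R) = -2 - 14*R/3 (W(E, R) = -2 + ((7*(-2))*R)/3 = -2 + (-14*R)/3 = -2 - 14*R/3)
W(w(0)*6, 103) + J = (-2 - 14/3*103) + 2704 = (-2 - 1442/3) + 2704 = -1448/3 + 2704 = 6664/3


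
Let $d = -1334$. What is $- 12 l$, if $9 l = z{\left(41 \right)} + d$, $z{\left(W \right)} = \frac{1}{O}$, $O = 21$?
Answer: $\frac{112052}{63} \approx 1778.6$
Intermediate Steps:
$z{\left(W \right)} = \frac{1}{21}$
$l = - \frac{28013}{189}$ ($l = \frac{\frac{1}{21} - 1334}{9} = \frac{1}{9} \left(- \frac{28013}{21}\right) = - \frac{28013}{189} \approx -148.22$)
$- 12 l = \left(-12\right) \left(- \frac{28013}{189}\right) = \frac{112052}{63}$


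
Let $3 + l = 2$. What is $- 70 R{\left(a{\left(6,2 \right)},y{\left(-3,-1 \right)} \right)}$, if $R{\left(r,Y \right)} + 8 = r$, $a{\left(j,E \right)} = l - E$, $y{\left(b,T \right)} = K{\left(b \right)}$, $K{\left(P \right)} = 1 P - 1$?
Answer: $770$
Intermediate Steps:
$l = -1$ ($l = -3 + 2 = -1$)
$K{\left(P \right)} = -1 + P$ ($K{\left(P \right)} = P - 1 = -1 + P$)
$y{\left(b,T \right)} = -1 + b$
$a{\left(j,E \right)} = -1 - E$
$R{\left(r,Y \right)} = -8 + r$
$- 70 R{\left(a{\left(6,2 \right)},y{\left(-3,-1 \right)} \right)} = - 70 \left(-8 - 3\right) = \left(-70\right) \left(-11\right) = 770$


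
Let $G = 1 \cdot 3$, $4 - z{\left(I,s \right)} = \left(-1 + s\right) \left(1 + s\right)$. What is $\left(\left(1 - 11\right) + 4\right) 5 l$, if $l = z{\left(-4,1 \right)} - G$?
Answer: $-30$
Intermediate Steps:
$z{\left(I,s \right)} = 4 - \left(1 + s\right) \left(-1 + s\right)$ ($z{\left(I,s \right)} = 4 - \left(-1 + s\right) \left(1 + s\right) = 4 - \left(1 + s\right) \left(-1 + s\right)$)
$G = 3$
$l = 1$ ($l = \left(5 - 1^{2}\right) - 3 = \left(5 - 1\right) - 3 = 4 - 3 = 1$)
$\left(\left(1 - 11\right) + 4\right) 5 l = \left(\left(1 - 11\right) + 4\right) 5 \cdot 1 = \left(-10 + 4\right) 5 \cdot 1 = \left(-6\right) 5 \cdot 1 = \left(-30\right) 1 = -30$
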